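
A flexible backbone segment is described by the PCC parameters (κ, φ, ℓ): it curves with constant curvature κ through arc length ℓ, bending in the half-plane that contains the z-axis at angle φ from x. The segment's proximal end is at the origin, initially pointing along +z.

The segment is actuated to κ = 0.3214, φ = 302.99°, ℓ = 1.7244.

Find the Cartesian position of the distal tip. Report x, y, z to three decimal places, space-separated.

θ = κ·ℓ = 0.3214 × 1.7244 = 0.55422 rad
ρ = (1 − cos θ)/κ = (1 − 0.85031)/0.3214 = 0.46574
z = sin θ / κ = 0.52628/0.3214 = 1.63747
x = ρ cos φ = 0.46574 × cos(302.99°) = 0.25359
y = ρ sin φ = 0.46574 × sin(302.99°) = -0.39065

0.254 -0.391 1.637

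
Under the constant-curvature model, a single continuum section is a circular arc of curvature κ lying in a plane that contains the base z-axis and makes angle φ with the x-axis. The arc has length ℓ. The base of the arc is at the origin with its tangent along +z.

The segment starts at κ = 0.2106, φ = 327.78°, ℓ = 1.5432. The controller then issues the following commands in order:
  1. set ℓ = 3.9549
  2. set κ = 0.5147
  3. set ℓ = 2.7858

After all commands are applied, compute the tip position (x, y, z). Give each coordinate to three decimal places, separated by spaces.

initial: κ=0.2106, φ=327.78°, ℓ=1.5432
cmd 1: set ℓ=3.9549 → (κ,φ,ℓ)=(0.2106,327.78°,3.9549) → tip=(1.3147,-0.8285,3.5132)
cmd 2: set κ=0.5147 → (κ,φ,ℓ)=(0.5147,327.78°,3.9549) → tip=(2.3805,-1.5002,1.7368)
cmd 3: set ℓ=2.7858 → (κ,φ,ℓ)=(0.5147,327.78°,2.7858) → tip=(1.4193,-0.8945,1.9247)

1.419 -0.894 1.925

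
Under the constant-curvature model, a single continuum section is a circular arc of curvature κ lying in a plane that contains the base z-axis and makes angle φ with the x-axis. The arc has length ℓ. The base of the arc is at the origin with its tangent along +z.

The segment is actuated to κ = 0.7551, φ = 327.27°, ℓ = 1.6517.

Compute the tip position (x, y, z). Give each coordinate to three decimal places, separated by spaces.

0.760 -0.488 1.256

θ = κ·ℓ = 0.7551 × 1.6517 = 1.24720 rad
ρ = (1 − cos θ)/κ = (1 − 0.31798)/0.7551 = 0.90322
z = sin θ / κ = 0.94810/0.7551 = 1.25559
x = ρ cos φ = 0.90322 × cos(327.27°) = 0.75981
y = ρ sin φ = 0.90322 × sin(327.27°) = -0.48835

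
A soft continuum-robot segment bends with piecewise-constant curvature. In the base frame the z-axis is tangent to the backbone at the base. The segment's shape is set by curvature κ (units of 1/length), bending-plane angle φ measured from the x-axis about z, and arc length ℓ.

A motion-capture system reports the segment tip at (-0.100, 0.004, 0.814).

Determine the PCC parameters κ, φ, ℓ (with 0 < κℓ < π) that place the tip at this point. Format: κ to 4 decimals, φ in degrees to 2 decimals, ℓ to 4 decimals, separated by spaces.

0.2976 177.71 0.8222

ρ = √(x²+y²) = √(-0.100² + 0.004²) = 0.10008
φ = atan2(y, x) mod 360° = atan2(0.004, -0.100) = 177.7094°
|p|² = ρ² + z² = 0.10008² + 0.814² = 0.67261
κ = 2ρ / |p|² = 2×0.10008 / 0.67261 = 0.29759
θ = 2·atan2(ρ, z) = 2·atan2(0.10008, 0.814) = 0.24467 rad
ℓ = θ/κ = 0.24467/0.29759 = 0.82218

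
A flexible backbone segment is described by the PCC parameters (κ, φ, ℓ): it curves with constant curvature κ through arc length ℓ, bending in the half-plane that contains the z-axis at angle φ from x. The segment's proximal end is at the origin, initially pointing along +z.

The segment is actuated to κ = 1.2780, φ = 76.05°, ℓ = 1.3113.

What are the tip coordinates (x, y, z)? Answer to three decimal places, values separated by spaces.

0.208 0.839 0.778

θ = κ·ℓ = 1.2780 × 1.3113 = 1.67584 rad
ρ = (1 − cos θ)/κ = (1 − -0.10485)/1.2780 = 0.86452
z = sin θ / κ = 0.99449/1.2780 = 0.77816
x = ρ cos φ = 0.86452 × cos(76.05°) = 0.20841
y = ρ sin φ = 0.86452 × sin(76.05°) = 0.83902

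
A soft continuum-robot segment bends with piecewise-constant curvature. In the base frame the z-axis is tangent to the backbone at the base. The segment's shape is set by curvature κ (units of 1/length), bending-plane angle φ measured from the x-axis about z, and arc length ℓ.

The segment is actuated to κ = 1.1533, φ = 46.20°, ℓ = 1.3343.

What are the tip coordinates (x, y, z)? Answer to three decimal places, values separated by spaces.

0.581 0.606 0.867

θ = κ·ℓ = 1.1533 × 1.3343 = 1.53885 rad
ρ = (1 − cos θ)/κ = (1 − 0.03194)/1.1533 = 0.83938
z = sin θ / κ = 0.99949/1.1533 = 0.86663
x = ρ cos φ = 0.83938 × cos(46.20°) = 0.58097
y = ρ sin φ = 0.83938 × sin(46.20°) = 0.60583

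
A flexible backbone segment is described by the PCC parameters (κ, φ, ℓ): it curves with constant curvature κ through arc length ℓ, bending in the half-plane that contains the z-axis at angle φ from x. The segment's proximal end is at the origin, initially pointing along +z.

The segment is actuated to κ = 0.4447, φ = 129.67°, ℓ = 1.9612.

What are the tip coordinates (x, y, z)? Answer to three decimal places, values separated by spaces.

θ = κ·ℓ = 0.4447 × 1.9612 = 0.87215 rad
ρ = (1 − cos θ)/κ = (1 − 0.64319)/0.4447 = 0.80237
z = sin θ / κ = 0.76571/0.4447 = 1.72186
x = ρ cos φ = 0.80237 × cos(129.67°) = -0.51221
y = ρ sin φ = 0.80237 × sin(129.67°) = 0.61761

-0.512 0.618 1.722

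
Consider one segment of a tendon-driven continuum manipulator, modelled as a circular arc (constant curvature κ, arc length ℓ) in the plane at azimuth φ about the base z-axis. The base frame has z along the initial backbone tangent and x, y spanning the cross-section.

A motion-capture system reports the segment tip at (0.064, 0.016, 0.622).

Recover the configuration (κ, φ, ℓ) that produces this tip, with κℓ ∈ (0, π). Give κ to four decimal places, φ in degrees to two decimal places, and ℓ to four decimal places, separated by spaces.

ρ = √(x²+y²) = √(0.064² + 0.016²) = 0.06597
φ = atan2(y, x) mod 360° = atan2(0.016, 0.064) = 14.0362°
|p|² = ρ² + z² = 0.06597² + 0.622² = 0.39124
κ = 2ρ / |p|² = 2×0.06597 / 0.39124 = 0.33724
θ = 2·atan2(ρ, z) = 2·atan2(0.06597, 0.622) = 0.21133 rad
ℓ = θ/κ = 0.21133/0.33724 = 0.62665

0.3372 14.04 0.6267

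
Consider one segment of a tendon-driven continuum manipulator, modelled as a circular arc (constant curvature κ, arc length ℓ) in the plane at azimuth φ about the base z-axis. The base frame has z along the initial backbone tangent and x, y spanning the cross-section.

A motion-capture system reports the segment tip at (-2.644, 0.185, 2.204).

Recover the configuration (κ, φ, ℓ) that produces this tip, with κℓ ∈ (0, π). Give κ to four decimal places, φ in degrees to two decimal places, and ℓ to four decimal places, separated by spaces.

0.4461 176.00 3.9323

ρ = √(x²+y²) = √(-2.644² + 0.185²) = 2.65046
φ = atan2(y, x) mod 360° = atan2(0.185, -2.644) = 175.9976°
|p|² = ρ² + z² = 2.65046² + 2.204² = 11.88258
κ = 2ρ / |p|² = 2×2.65046 / 11.88258 = 0.44611
θ = 2·atan2(ρ, z) = 2·atan2(2.65046, 2.204) = 1.75422 rad
ℓ = θ/κ = 1.75422/0.44611 = 3.93226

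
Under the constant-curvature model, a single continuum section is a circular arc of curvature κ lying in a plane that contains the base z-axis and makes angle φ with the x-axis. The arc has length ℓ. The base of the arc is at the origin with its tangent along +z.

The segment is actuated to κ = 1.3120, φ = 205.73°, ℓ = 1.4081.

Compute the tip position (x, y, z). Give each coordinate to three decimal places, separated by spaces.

θ = κ·ℓ = 1.3120 × 1.4081 = 1.84743 rad
ρ = (1 − cos θ)/κ = (1 − -0.27312)/1.3120 = 0.97036
z = sin θ / κ = 0.96198/1.3120 = 0.73322
x = ρ cos φ = 0.97036 × cos(205.73°) = -0.87415
y = ρ sin φ = 0.97036 × sin(205.73°) = -0.42126

-0.874 -0.421 0.733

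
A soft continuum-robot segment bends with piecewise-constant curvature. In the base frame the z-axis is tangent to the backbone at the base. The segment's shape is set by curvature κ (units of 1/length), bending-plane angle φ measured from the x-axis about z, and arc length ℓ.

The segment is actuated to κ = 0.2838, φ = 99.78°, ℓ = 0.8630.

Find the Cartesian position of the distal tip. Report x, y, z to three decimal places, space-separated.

-0.018 0.104 0.854

θ = κ·ℓ = 0.2838 × 0.8630 = 0.24492 rad
ρ = (1 − cos θ)/κ = (1 − 0.97016)/0.2838 = 0.10516
z = sin θ / κ = 0.24248/0.2838 = 0.85440
x = ρ cos φ = 0.10516 × cos(99.78°) = -0.01786
y = ρ sin φ = 0.10516 × sin(99.78°) = 0.10363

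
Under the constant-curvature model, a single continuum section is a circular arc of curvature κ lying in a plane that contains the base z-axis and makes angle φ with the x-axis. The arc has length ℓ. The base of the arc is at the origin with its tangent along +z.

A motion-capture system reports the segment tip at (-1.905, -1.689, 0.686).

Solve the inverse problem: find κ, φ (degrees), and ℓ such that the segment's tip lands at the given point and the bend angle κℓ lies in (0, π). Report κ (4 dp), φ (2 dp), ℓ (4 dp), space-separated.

0.7324 221.56 3.5707

ρ = √(x²+y²) = √(-1.905² + -1.689²) = 2.54593
φ = atan2(y, x) mod 360° = atan2(-1.689, -1.905) = 221.5607°
|p|² = ρ² + z² = 2.54593² + 0.686² = 6.95234
κ = 2ρ / |p|² = 2×2.54593 / 6.95234 = 0.73239
θ = 2·atan2(ρ, z) = 2·atan2(2.54593, 0.686) = 2.61519 rad
ℓ = θ/κ = 2.61519/0.73239 = 3.57075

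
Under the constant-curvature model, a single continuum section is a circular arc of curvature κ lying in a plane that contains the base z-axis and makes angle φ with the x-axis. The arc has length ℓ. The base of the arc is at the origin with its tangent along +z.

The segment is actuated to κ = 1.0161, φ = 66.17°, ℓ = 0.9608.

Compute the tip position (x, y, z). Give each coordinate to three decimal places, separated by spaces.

0.175 0.396 0.815

θ = κ·ℓ = 1.0161 × 0.9608 = 0.97627 rad
ρ = (1 − cos θ)/κ = (1 − 0.56012)/1.0161 = 0.43291
z = sin θ / κ = 0.82841/1.0161 = 0.81529
x = ρ cos φ = 0.43291 × cos(66.17°) = 0.17491
y = ρ sin φ = 0.43291 × sin(66.17°) = 0.39601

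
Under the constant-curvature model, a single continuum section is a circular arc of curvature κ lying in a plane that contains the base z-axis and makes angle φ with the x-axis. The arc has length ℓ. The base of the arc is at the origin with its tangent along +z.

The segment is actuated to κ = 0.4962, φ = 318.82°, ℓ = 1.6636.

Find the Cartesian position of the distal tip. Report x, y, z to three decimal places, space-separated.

θ = κ·ℓ = 0.4962 × 1.6636 = 0.82548 rad
ρ = (1 − cos θ)/κ = (1 − 0.67821)/0.4962 = 0.64852
z = sin θ / κ = 0.73487/0.4962 = 1.48100
x = ρ cos φ = 0.64852 × cos(318.82°) = 0.48810
y = ρ sin φ = 0.64852 × sin(318.82°) = -0.42700

0.488 -0.427 1.481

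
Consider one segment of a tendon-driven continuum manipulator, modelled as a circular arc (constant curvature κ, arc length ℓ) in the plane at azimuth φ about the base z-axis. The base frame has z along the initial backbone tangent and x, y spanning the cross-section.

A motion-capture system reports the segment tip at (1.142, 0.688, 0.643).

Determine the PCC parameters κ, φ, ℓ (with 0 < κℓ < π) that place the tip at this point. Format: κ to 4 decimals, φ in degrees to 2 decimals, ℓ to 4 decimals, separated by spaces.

ρ = √(x²+y²) = √(1.142² + 0.688²) = 1.33323
φ = atan2(y, x) mod 360° = atan2(0.688, 1.142) = 31.0669°
|p|² = ρ² + z² = 1.33323² + 0.643² = 2.19096
κ = 2ρ / |p|² = 2×1.33323 / 2.19096 = 1.21703
θ = 2·atan2(ρ, z) = 2·atan2(1.33323, 0.643) = 2.24284 rad
ℓ = θ/κ = 2.24284/1.21703 = 1.84288

1.2170 31.07 1.8429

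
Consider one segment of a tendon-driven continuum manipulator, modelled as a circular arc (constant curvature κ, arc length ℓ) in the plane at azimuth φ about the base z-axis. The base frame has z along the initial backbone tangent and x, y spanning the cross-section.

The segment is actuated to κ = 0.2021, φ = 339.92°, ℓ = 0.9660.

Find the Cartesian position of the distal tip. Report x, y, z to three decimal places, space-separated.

θ = κ·ℓ = 0.2021 × 0.9660 = 0.19523 rad
ρ = (1 − cos θ)/κ = (1 − 0.98100)/0.2021 = 0.09400
z = sin θ / κ = 0.19399/0.2021 = 0.95988
x = ρ cos φ = 0.09400 × cos(339.92°) = 0.08828
y = ρ sin φ = 0.09400 × sin(339.92°) = -0.03227

0.088 -0.032 0.960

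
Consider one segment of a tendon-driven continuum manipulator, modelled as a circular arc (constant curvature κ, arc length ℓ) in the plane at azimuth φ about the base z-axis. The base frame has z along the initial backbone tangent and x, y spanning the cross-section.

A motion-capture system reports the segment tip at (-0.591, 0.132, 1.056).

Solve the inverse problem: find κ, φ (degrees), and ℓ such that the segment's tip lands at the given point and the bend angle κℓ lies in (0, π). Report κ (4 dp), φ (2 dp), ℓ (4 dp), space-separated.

ρ = √(x²+y²) = √(-0.591² + 0.132²) = 0.60556
φ = atan2(y, x) mod 360° = atan2(0.132, -0.591) = 167.4096°
|p|² = ρ² + z² = 0.60556² + 1.056² = 1.48184
κ = 2ρ / |p|² = 2×0.60556 / 1.48184 = 0.81731
θ = 2·atan2(ρ, z) = 2·atan2(0.60556, 1.056) = 1.04134 rad
ℓ = θ/κ = 1.04134/0.81731 = 1.27410

0.8173 167.41 1.2741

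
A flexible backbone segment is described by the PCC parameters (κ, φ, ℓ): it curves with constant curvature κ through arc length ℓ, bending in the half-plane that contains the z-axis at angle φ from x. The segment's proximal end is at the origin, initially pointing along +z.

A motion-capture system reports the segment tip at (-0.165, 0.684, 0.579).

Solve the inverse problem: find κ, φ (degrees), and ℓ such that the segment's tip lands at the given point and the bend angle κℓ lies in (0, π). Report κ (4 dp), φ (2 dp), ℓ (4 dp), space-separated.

ρ = √(x²+y²) = √(-0.165² + 0.684²) = 0.70362
φ = atan2(y, x) mod 360° = atan2(0.684, -0.165) = 103.5622°
|p|² = ρ² + z² = 0.70362² + 0.579² = 0.83032
κ = 2ρ / |p|² = 2×0.70362 / 0.83032 = 1.69481
θ = 2·atan2(ρ, z) = 2·atan2(0.70362, 0.579) = 1.76451 rad
ℓ = θ/κ = 1.76451/1.69481 = 1.04112

1.6948 103.56 1.0411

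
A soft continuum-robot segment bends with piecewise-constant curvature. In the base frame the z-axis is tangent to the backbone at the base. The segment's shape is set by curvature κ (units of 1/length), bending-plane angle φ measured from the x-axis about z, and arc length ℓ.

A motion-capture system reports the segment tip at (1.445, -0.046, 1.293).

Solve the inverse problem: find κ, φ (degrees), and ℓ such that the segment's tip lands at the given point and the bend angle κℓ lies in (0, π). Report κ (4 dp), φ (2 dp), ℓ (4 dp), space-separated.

0.7686 358.18 2.1887

ρ = √(x²+y²) = √(1.445² + -0.046²) = 1.44573
φ = atan2(y, x) mod 360° = atan2(-0.046, 1.445) = 358.1767°
|p|² = ρ² + z² = 1.44573² + 1.293² = 3.76199
κ = 2ρ / |p|² = 2×1.44573 / 3.76199 = 0.76860
θ = 2·atan2(ρ, z) = 2·atan2(1.44573, 1.293) = 1.68222 rad
ℓ = θ/κ = 1.68222/0.76860 = 2.18868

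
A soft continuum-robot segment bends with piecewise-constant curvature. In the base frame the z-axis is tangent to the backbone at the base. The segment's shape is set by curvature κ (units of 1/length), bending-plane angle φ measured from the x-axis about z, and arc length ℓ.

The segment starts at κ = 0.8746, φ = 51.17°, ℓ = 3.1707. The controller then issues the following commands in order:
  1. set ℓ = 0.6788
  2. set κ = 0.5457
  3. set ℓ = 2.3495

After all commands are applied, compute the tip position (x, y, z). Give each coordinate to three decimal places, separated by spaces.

0.822 1.021 1.757

initial: κ=0.8746, φ=51.17°, ℓ=3.1707
cmd 1: set ℓ=0.6788 → (κ,φ,ℓ)=(0.8746,51.17°,0.6788) → tip=(0.1227,0.1524,0.6396)
cmd 2: set κ=0.5457 → (κ,φ,ℓ)=(0.5457,51.17°,0.6788) → tip=(0.0779,0.0968,0.6634)
cmd 3: set ℓ=2.3495 → (κ,φ,ℓ)=(0.5457,51.17°,2.3495) → tip=(0.8219,1.0211,1.7567)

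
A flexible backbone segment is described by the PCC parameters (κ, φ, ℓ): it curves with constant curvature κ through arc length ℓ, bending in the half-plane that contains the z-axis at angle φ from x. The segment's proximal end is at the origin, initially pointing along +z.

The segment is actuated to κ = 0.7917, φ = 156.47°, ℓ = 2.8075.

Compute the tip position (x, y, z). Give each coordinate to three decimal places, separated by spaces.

θ = κ·ℓ = 0.7917 × 2.8075 = 2.22270 rad
ρ = (1 − cos θ)/κ = (1 − -0.60670)/0.7917 = 2.02943
z = sin θ / κ = 0.79493/0.7917 = 1.00408
x = ρ cos φ = 2.02943 × cos(156.47°) = -1.86068
y = ρ sin φ = 2.02943 × sin(156.47°) = 0.81021

-1.861 0.810 1.004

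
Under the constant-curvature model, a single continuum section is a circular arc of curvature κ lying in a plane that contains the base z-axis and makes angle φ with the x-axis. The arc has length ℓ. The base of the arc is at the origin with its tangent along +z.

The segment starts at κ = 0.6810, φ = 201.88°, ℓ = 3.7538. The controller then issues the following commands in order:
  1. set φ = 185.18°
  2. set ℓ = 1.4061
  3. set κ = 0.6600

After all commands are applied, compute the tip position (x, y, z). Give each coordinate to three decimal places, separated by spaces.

-0.604 -0.055 1.213

initial: κ=0.6810, φ=201.88°, ℓ=3.7538
cmd 1: set φ=185.18° → (κ,φ,ℓ)=(0.6810,185.18°,3.7538) → tip=(-2.6815,-0.2431,0.8112)
cmd 2: set ℓ=1.4061 → (κ,φ,ℓ)=(0.6810,185.18°,1.4061) → tip=(-0.6208,-0.0563,1.2009)
cmd 3: set κ=0.6600 → (κ,φ,ℓ)=(0.6600,185.18°,1.4061) → tip=(-0.6045,-0.0548,1.2128)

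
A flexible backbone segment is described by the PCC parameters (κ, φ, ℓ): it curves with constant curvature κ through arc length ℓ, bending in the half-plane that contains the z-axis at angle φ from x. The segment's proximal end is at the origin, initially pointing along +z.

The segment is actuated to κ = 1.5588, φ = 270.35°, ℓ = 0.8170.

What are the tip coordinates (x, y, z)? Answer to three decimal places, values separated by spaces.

θ = κ·ℓ = 1.5588 × 0.8170 = 1.27354 rad
ρ = (1 − cos θ)/κ = (1 − 0.29290)/1.5588 = 0.45362
z = sin θ / κ = 0.95614/1.5588 = 0.61338
x = ρ cos φ = 0.45362 × cos(270.35°) = 0.00277
y = ρ sin φ = 0.45362 × sin(270.35°) = -0.45361

0.003 -0.454 0.613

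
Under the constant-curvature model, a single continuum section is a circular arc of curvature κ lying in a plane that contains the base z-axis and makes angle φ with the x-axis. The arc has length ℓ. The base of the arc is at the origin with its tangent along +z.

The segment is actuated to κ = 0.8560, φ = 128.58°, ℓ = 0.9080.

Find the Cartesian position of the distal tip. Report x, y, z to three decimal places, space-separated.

-0.209 0.262 0.819

θ = κ·ℓ = 0.8560 × 0.9080 = 0.77725 rad
ρ = (1 − cos θ)/κ = (1 − 0.71285)/0.8560 = 0.33546
z = sin θ / κ = 0.70132/0.8560 = 0.81930
x = ρ cos φ = 0.33546 × cos(128.58°) = -0.20920
y = ρ sin φ = 0.33546 × sin(128.58°) = 0.26224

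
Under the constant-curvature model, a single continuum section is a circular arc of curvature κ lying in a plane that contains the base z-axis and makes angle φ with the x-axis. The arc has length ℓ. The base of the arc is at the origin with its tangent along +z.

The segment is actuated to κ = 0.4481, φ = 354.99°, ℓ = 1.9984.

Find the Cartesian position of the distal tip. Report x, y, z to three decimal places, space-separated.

θ = κ·ℓ = 0.4481 × 1.9984 = 0.89548 rad
ρ = (1 − cos θ)/κ = (1 − 0.62514)/0.4481 = 0.83655
z = sin θ / κ = 0.78051/0.4481 = 1.74182
x = ρ cos φ = 0.83655 × cos(354.99°) = 0.83335
y = ρ sin φ = 0.83655 × sin(354.99°) = -0.07306

0.833 -0.073 1.742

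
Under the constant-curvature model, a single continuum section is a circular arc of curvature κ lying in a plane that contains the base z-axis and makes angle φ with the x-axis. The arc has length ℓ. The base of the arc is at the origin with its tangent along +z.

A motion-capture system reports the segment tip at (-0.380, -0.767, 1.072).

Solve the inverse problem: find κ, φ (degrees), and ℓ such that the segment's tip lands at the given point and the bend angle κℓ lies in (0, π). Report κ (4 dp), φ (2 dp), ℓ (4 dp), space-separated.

0.9097 243.64 1.4814

ρ = √(x²+y²) = √(-0.380² + -0.767²) = 0.85597
φ = atan2(y, x) mod 360° = atan2(-0.767, -0.380) = 243.6445°
|p|² = ρ² + z² = 0.85597² + 1.072² = 1.88187
κ = 2ρ / |p|² = 2×0.85597 / 1.88187 = 0.90970
θ = 2·atan2(ρ, z) = 2·atan2(0.85597, 1.072) = 1.34763 rad
ℓ = θ/κ = 1.34763/0.90970 = 1.48139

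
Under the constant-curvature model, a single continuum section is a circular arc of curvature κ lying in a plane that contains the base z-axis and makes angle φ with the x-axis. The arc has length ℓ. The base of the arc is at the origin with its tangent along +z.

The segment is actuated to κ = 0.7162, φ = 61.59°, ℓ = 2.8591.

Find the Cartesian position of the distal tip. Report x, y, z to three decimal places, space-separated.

0.969 1.792 1.240

θ = κ·ℓ = 0.7162 × 2.8591 = 2.04769 rad
ρ = (1 − cos θ)/κ = (1 − -0.45902)/0.7162 = 2.03717
z = sin θ / κ = 0.88843/0.7162 = 1.24047
x = ρ cos φ = 2.03717 × cos(61.59°) = 0.96924
y = ρ sin φ = 2.03717 × sin(61.59°) = 1.79182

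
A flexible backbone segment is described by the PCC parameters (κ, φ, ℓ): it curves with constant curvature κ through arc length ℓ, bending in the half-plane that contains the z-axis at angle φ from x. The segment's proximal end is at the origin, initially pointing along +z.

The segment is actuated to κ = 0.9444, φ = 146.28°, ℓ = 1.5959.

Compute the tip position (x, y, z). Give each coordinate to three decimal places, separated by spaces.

θ = κ·ℓ = 0.9444 × 1.5959 = 1.50717 rad
ρ = (1 − cos θ)/κ = (1 − 0.06359)/0.9444 = 0.99154
z = sin θ / κ = 0.99798/0.9444 = 1.05673
x = ρ cos φ = 0.99154 × cos(146.28°) = -0.82473
y = ρ sin φ = 0.99154 × sin(146.28°) = 0.55044

-0.825 0.550 1.057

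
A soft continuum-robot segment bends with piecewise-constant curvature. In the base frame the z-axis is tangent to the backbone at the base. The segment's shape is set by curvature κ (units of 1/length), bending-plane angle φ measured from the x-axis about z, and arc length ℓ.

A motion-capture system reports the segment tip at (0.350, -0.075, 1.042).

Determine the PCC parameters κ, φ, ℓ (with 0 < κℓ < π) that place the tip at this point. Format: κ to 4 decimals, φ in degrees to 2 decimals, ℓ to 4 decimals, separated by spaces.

0.5898 347.91 1.1221

ρ = √(x²+y²) = √(0.350² + -0.075²) = 0.35795
φ = atan2(y, x) mod 360° = atan2(-0.075, 0.350) = 347.9052°
|p|² = ρ² + z² = 0.35795² + 1.042² = 1.21389
κ = 2ρ / |p|² = 2×0.35795 / 1.21389 = 0.58975
θ = 2·atan2(ρ, z) = 2·atan2(0.35795, 1.042) = 0.66178 rad
ℓ = θ/κ = 0.66178/0.58975 = 1.12213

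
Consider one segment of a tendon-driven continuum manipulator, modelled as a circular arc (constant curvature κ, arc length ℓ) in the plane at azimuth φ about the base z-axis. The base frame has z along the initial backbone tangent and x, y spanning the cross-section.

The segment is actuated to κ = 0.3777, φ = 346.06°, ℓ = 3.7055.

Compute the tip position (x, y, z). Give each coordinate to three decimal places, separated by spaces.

2.132 -0.529 2.609

θ = κ·ℓ = 0.3777 × 3.7055 = 1.39957 rad
ρ = (1 − cos θ)/κ = (1 − 0.17039)/0.3777 = 2.19647
z = sin θ / κ = 0.98538/0.3777 = 2.60889
x = ρ cos φ = 2.19647 × cos(346.06°) = 2.13178
y = ρ sin φ = 2.19647 × sin(346.06°) = -0.52914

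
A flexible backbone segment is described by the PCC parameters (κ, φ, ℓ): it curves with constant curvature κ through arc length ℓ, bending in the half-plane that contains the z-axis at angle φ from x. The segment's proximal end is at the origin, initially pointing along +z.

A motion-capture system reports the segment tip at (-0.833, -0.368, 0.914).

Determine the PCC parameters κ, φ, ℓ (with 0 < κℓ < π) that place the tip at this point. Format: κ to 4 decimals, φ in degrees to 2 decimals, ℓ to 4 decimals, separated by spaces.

ρ = √(x²+y²) = √(-0.833² + -0.368²) = 0.91067
φ = atan2(y, x) mod 360° = atan2(-0.368, -0.833) = 203.8347°
|p|² = ρ² + z² = 0.91067² + 0.914² = 1.66471
κ = 2ρ / |p|² = 2×0.91067 / 1.66471 = 1.09408
θ = 2·atan2(ρ, z) = 2·atan2(0.91067, 0.914) = 1.56714 rad
ℓ = θ/κ = 1.56714/1.09408 = 1.43238

1.0941 203.83 1.4324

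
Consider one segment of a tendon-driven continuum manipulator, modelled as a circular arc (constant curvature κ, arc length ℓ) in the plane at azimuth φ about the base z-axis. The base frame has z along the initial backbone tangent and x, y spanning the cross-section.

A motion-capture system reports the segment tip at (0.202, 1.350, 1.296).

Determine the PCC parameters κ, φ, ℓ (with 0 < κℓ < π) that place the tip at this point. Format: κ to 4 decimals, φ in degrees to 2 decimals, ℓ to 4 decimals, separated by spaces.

ρ = √(x²+y²) = √(0.202² + 1.350²) = 1.36503
φ = atan2(y, x) mod 360° = atan2(1.350, 0.202) = 81.4900°
|p|² = ρ² + z² = 1.36503² + 1.296² = 3.54292
κ = 2ρ / |p|² = 2×1.36503 / 3.54292 = 0.77057
θ = 2·atan2(ρ, z) = 2·atan2(1.36503, 1.296) = 1.62267 rad
ℓ = θ/κ = 1.62267/0.77057 = 2.10581

0.7706 81.49 2.1058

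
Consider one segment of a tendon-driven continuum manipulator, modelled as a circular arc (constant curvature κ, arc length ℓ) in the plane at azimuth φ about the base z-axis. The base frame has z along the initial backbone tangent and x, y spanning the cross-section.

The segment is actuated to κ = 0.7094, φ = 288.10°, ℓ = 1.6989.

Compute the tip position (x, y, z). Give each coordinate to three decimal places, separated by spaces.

0.281 -0.861 1.316

θ = κ·ℓ = 0.7094 × 1.6989 = 1.20520 rad
ρ = (1 − cos θ)/κ = (1 − 0.35751)/0.7094 = 0.90569
z = sin θ / κ = 0.93391/0.7094 = 1.31648
x = ρ cos φ = 0.90569 × cos(288.10°) = 0.28138
y = ρ sin φ = 0.90569 × sin(288.10°) = -0.86087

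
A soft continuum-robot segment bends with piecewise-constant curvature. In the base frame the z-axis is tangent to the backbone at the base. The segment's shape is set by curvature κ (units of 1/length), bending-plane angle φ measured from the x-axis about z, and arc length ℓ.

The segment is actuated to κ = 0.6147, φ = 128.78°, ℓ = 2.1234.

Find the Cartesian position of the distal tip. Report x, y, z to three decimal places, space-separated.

θ = κ·ℓ = 0.6147 × 2.1234 = 1.30525 rad
ρ = (1 − cos θ)/κ = (1 − 0.26243)/0.6147 = 1.19988
z = sin θ / κ = 0.96495/0.6147 = 1.56979
x = ρ cos φ = 1.19988 × cos(128.78°) = -0.75152
y = ρ sin φ = 1.19988 × sin(128.78°) = 0.93538

-0.752 0.935 1.570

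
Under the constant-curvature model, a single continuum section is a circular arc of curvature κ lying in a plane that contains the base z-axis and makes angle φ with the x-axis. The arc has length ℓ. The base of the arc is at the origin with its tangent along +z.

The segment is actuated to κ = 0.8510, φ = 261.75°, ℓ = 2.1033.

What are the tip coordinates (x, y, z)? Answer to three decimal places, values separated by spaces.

θ = κ·ℓ = 0.8510 × 2.1033 = 1.78991 rad
ρ = (1 − cos θ)/κ = (1 − -0.21736)/0.8510 = 1.43051
z = sin θ / κ = 0.97609/0.8510 = 1.14699
x = ρ cos φ = 1.43051 × cos(261.75°) = -0.20527
y = ρ sin φ = 1.43051 × sin(261.75°) = -1.41570

-0.205 -1.416 1.147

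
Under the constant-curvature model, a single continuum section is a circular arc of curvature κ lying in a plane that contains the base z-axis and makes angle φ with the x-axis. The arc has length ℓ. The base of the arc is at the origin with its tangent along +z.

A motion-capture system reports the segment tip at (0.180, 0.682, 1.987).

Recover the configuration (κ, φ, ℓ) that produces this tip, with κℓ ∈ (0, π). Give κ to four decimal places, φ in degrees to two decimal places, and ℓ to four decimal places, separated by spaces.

ρ = √(x²+y²) = √(0.180² + 0.682²) = 0.70535
φ = atan2(y, x) mod 360° = atan2(0.682, 0.180) = 75.2151°
|p|² = ρ² + z² = 0.70535² + 1.987² = 4.44569
κ = 2ρ / |p|² = 2×0.70535 / 4.44569 = 0.31732
θ = 2·atan2(ρ, z) = 2·atan2(0.70535, 1.987) = 0.68222 rad
ℓ = θ/κ = 0.68222/0.31732 = 2.14993

0.3173 75.22 2.1499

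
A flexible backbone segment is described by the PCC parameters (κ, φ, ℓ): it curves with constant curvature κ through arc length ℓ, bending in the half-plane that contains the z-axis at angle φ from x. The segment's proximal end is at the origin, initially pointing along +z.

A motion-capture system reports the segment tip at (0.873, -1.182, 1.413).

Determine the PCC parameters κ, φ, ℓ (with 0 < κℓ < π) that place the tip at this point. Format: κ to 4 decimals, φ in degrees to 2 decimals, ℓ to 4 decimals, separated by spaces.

ρ = √(x²+y²) = √(0.873² + -1.182²) = 1.46944
φ = atan2(y, x) mod 360° = atan2(-1.182, 0.873) = 306.4488°
|p|² = ρ² + z² = 1.46944² + 1.413² = 4.15582
κ = 2ρ / |p|² = 2×1.46944 / 4.15582 = 0.70717
θ = 2·atan2(ρ, z) = 2·atan2(1.46944, 1.413) = 1.60995 rad
ℓ = θ/κ = 1.60995/0.70717 = 2.27661

0.7072 306.45 2.2766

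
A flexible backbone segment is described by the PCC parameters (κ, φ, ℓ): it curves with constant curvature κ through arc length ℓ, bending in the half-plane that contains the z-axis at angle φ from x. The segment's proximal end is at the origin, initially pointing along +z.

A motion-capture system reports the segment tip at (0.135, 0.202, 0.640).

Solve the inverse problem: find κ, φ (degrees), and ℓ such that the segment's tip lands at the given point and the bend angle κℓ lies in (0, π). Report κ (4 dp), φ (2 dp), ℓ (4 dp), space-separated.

1.0369 56.24 0.6998

ρ = √(x²+y²) = √(0.135² + 0.202²) = 0.24296
φ = atan2(y, x) mod 360° = atan2(0.202, 0.135) = 56.2445°
|p|² = ρ² + z² = 0.24296² + 0.640² = 0.46863
κ = 2ρ / |p|² = 2×0.24296 / 0.46863 = 1.03689
θ = 2·atan2(ρ, z) = 2·atan2(0.24296, 0.640) = 0.72564 rad
ℓ = θ/κ = 0.72564/1.03689 = 0.69982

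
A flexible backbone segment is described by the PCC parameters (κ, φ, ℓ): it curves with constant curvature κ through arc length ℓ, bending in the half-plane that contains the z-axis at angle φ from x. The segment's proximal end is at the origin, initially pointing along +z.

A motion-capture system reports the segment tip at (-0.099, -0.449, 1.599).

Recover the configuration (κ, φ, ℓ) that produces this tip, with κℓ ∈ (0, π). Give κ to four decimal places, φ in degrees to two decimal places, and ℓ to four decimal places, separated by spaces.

0.3322 257.57 1.6857

ρ = √(x²+y²) = √(-0.099² + -0.449²) = 0.45978
φ = atan2(y, x) mod 360° = atan2(-0.449, -0.099) = 257.5658°
|p|² = ρ² + z² = 0.45978² + 1.599² = 2.76820
κ = 2ρ / |p|² = 2×0.45978 / 2.76820 = 0.33219
θ = 2·atan2(ρ, z) = 2·atan2(0.45978, 1.599) = 0.55998 rad
ℓ = θ/κ = 0.55998/0.33219 = 1.68573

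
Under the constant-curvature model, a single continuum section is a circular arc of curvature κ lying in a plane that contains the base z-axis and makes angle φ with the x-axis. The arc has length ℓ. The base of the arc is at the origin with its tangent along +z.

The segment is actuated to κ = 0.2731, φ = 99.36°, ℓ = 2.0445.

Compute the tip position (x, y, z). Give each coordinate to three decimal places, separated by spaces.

θ = κ·ℓ = 0.2731 × 2.0445 = 0.55835 rad
ρ = (1 − cos θ)/κ = (1 − 0.84813)/0.2731 = 0.55610
z = sin θ / κ = 0.52979/0.2731 = 1.93991
x = ρ cos φ = 0.55610 × cos(99.36°) = -0.09044
y = ρ sin φ = 0.55610 × sin(99.36°) = 0.54870

-0.090 0.549 1.940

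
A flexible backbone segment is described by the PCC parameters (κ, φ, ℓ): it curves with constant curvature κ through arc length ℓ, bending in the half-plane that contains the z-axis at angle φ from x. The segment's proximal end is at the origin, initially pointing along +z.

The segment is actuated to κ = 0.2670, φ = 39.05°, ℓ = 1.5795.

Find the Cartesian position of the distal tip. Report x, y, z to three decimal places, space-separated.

θ = κ·ℓ = 0.2670 × 1.5795 = 0.42173 rad
ρ = (1 − cos θ)/κ = (1 − 0.91238)/0.2670 = 0.32815
z = sin θ / κ = 0.40934/0.2670 = 1.53309
x = ρ cos φ = 0.32815 × cos(39.05°) = 0.25484
y = ρ sin φ = 0.32815 × sin(39.05°) = 0.20673

0.255 0.207 1.533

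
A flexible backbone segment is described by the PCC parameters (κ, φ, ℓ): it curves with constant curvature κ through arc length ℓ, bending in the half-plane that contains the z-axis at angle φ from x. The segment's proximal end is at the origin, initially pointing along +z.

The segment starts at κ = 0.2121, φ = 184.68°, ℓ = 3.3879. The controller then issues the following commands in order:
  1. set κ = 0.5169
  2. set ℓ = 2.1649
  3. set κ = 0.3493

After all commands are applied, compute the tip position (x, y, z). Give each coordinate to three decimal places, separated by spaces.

-0.778 -0.064 1.964

initial: κ=0.2121, φ=184.68°, ℓ=3.3879
cmd 1: set κ=0.5169 → (κ,φ,ℓ)=(0.5169,184.68°,3.3879) → tip=(-2.2741,-0.1862,1.9032)
cmd 2: set ℓ=2.1649 → (κ,φ,ℓ)=(0.5169,184.68°,2.1649) → tip=(-1.0864,-0.0889,1.7405)
cmd 3: set κ=0.3493 → (κ,φ,ℓ)=(0.3493,184.68°,2.1649) → tip=(-0.7777,-0.0637,1.9644)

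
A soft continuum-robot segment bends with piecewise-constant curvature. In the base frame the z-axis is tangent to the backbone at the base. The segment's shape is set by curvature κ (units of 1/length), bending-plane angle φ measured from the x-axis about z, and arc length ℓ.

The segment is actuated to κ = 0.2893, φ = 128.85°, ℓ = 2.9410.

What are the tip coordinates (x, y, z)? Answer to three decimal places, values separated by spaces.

θ = κ·ℓ = 0.2893 × 2.9410 = 0.85083 rad
ρ = (1 − cos θ)/κ = (1 − 0.65936)/0.2893 = 1.17747
z = sin θ / κ = 0.75183/0.2893 = 2.59879
x = ρ cos φ = 1.17747 × cos(128.85°) = -0.73861
y = ρ sin φ = 1.17747 × sin(128.85°) = 0.91700

-0.739 0.917 2.599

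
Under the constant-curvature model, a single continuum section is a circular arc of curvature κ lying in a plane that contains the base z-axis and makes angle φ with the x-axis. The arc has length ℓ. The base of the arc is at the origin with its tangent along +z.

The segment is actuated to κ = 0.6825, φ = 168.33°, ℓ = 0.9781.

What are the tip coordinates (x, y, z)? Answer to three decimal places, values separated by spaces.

-0.308 0.064 0.907

θ = κ·ℓ = 0.6825 × 0.9781 = 0.66755 rad
ρ = (1 − cos θ)/κ = (1 − 0.78534)/0.6825 = 0.31452
z = sin θ / κ = 0.61907/0.6825 = 0.90706
x = ρ cos φ = 0.31452 × cos(168.33°) = -0.30802
y = ρ sin φ = 0.31452 × sin(168.33°) = 0.06362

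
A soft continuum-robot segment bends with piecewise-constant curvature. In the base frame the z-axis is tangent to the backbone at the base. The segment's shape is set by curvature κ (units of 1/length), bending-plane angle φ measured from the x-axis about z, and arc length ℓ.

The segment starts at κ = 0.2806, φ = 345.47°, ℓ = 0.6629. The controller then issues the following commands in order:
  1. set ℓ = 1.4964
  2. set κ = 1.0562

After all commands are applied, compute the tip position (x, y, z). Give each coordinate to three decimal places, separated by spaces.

0.925 -0.240 0.947

initial: κ=0.2806, φ=345.47°, ℓ=0.6629
cmd 1: set ℓ=1.4964 → (κ,φ,ℓ)=(0.2806,345.47°,1.4964) → tip=(0.2997,-0.0777,1.4528)
cmd 2: set κ=1.0562 → (κ,φ,ℓ)=(1.0562,345.47°,1.4964) → tip=(0.9254,-0.2398,0.9467)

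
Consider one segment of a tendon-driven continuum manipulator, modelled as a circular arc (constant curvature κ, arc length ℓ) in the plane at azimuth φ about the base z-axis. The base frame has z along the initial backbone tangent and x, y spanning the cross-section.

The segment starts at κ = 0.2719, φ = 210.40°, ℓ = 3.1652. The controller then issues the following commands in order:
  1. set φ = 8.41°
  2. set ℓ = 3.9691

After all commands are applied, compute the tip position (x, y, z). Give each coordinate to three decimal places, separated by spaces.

1.921 0.284 3.242

initial: κ=0.2719, φ=210.40°, ℓ=3.1652
cmd 1: set φ=8.41° → (κ,φ,ℓ)=(0.2719,8.41°,3.1652) → tip=(1.2662,0.1872,2.7887)
cmd 2: set ℓ=3.9691 → (κ,φ,ℓ)=(0.2719,8.41°,3.9691) → tip=(1.9209,0.2840,3.2423)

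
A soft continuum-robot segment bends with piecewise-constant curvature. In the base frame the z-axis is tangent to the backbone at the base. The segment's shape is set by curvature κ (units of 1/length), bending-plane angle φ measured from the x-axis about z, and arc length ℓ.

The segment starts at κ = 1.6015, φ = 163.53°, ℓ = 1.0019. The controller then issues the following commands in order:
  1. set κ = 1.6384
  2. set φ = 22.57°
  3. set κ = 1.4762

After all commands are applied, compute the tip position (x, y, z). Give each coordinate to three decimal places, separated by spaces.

initial: κ=1.6015, φ=163.53°, ℓ=1.0019
cmd 1: set κ=1.6384 → (κ,φ,ℓ)=(1.6384,163.53°,1.0019) → tip=(-0.6267,0.1853,0.6088)
cmd 2: set φ=22.57° → (κ,φ,ℓ)=(1.6384,22.57°,1.0019) → tip=(0.6034,0.2508,0.6088)
cmd 3: set κ=1.4762 → (κ,φ,ℓ)=(1.4762,22.57°,1.0019) → tip=(0.5682,0.2362,0.6746)

0.568 0.236 0.675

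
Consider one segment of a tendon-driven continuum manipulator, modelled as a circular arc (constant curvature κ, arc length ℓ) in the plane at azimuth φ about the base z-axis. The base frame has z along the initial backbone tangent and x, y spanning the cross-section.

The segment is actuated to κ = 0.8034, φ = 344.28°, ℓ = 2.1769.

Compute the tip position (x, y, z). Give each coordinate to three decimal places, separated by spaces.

1.410 -0.397 1.225

θ = κ·ℓ = 0.8034 × 2.1769 = 1.74892 rad
ρ = (1 − cos θ)/κ = (1 − -0.17718)/0.8034 = 1.46525
z = sin θ / κ = 0.98418/0.8034 = 1.22502
x = ρ cos φ = 1.46525 × cos(344.28°) = 1.41045
y = ρ sin φ = 1.46525 × sin(344.28°) = -0.39699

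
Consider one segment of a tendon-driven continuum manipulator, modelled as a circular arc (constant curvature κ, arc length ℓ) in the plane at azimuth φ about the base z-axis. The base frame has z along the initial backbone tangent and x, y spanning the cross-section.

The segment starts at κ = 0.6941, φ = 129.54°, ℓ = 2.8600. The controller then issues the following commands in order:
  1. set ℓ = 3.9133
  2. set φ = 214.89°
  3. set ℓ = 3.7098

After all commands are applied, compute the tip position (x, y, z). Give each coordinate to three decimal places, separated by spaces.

-2.179 -1.519 0.773

initial: κ=0.6941, φ=129.54°, ℓ=2.8600
cmd 1: set ℓ=3.9133 → (κ,φ,ℓ)=(0.6941,129.54°,3.9133) → tip=(-1.7526,2.1231,0.5945)
cmd 2: set φ=214.89° → (κ,φ,ℓ)=(0.6941,214.89°,3.9133) → tip=(-2.2582,-1.5747,0.5945)
cmd 3: set ℓ=3.7098 → (κ,φ,ℓ)=(0.6941,214.89°,3.7098) → tip=(-2.1788,-1.5194,0.7734)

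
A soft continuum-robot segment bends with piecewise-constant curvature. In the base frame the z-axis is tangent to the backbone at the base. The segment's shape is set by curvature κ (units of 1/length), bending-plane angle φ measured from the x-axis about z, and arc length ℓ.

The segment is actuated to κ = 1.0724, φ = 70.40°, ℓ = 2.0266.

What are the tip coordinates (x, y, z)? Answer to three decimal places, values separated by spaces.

θ = κ·ℓ = 1.0724 × 2.0266 = 2.17333 rad
ρ = (1 − cos θ)/κ = (1 − -0.56673)/1.0724 = 1.46096
z = sin θ / κ = 0.82390/1.0724 = 0.76828
x = ρ cos φ = 1.46096 × cos(70.40°) = 0.49008
y = ρ sin φ = 1.46096 × sin(70.40°) = 1.37630

0.490 1.376 0.768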